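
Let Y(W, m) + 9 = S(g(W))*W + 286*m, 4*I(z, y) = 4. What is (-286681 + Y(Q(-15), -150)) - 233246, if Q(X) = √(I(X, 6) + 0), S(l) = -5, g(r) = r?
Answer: -562841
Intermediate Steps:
I(z, y) = 1 (I(z, y) = (¼)*4 = 1)
Q(X) = 1 (Q(X) = √(1 + 0) = √1 = 1)
Y(W, m) = -9 - 5*W + 286*m (Y(W, m) = -9 + (-5*W + 286*m) = -9 - 5*W + 286*m)
(-286681 + Y(Q(-15), -150)) - 233246 = (-286681 + (-9 - 5*1 + 286*(-150))) - 233246 = (-286681 + (-9 - 5 - 42900)) - 233246 = (-286681 - 42914) - 233246 = -329595 - 233246 = -562841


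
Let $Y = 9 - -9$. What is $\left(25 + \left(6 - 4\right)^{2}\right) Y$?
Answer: $522$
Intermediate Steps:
$Y = 18$ ($Y = 9 + 9 = 18$)
$\left(25 + \left(6 - 4\right)^{2}\right) Y = \left(25 + \left(6 - 4\right)^{2}\right) 18 = \left(25 + 2^{2}\right) 18 = \left(25 + 4\right) 18 = 29 \cdot 18 = 522$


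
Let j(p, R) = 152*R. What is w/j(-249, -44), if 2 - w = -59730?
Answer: -14933/1672 ≈ -8.9312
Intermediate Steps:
w = 59732 (w = 2 - 1*(-59730) = 2 + 59730 = 59732)
w/j(-249, -44) = 59732/((152*(-44))) = 59732/(-6688) = 59732*(-1/6688) = -14933/1672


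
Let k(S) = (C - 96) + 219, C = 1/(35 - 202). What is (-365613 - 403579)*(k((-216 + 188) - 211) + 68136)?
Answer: -8768213444384/167 ≈ -5.2504e+10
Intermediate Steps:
C = -1/167 (C = 1/(-167) = -1/167 ≈ -0.0059880)
k(S) = 20540/167 (k(S) = (-1/167 - 96) + 219 = -16033/167 + 219 = 20540/167)
(-365613 - 403579)*(k((-216 + 188) - 211) + 68136) = (-365613 - 403579)*(20540/167 + 68136) = -769192*11399252/167 = -8768213444384/167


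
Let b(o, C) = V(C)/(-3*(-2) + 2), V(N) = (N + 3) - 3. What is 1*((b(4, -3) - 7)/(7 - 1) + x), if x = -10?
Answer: -539/48 ≈ -11.229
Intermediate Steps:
V(N) = N (V(N) = (3 + N) - 3 = N)
b(o, C) = C/8 (b(o, C) = C/(-3*(-2) + 2) = C/(6 + 2) = C/8)
1*((b(4, -3) - 7)/(7 - 1) + x) = 1*(((⅛)*(-3) - 7)/(7 - 1) - 10) = 1*((-3/8 - 7)/6 - 10) = 1*(-59/8*⅙ - 10) = 1*(-59/48 - 10) = 1*(-539/48) = -539/48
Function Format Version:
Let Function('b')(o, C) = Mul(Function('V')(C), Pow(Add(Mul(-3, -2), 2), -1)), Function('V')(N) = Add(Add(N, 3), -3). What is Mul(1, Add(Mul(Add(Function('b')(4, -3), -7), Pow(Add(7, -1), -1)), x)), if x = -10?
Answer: Rational(-539, 48) ≈ -11.229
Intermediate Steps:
Function('V')(N) = N (Function('V')(N) = Add(Add(3, N), -3) = N)
Function('b')(o, C) = Mul(Rational(1, 8), C) (Function('b')(o, C) = Mul(C, Pow(Add(Mul(-3, -2), 2), -1)) = Mul(C, Pow(Add(6, 2), -1)) = Mul(C, Pow(8, -1)) = Mul(C, Rational(1, 8)) = Mul(Rational(1, 8), C))
Mul(1, Add(Mul(Add(Function('b')(4, -3), -7), Pow(Add(7, -1), -1)), x)) = Mul(1, Add(Mul(Add(Mul(Rational(1, 8), -3), -7), Pow(Add(7, -1), -1)), -10)) = Mul(1, Add(Mul(Add(Rational(-3, 8), -7), Pow(6, -1)), -10)) = Mul(1, Add(Mul(Rational(-59, 8), Rational(1, 6)), -10)) = Mul(1, Add(Rational(-59, 48), -10)) = Mul(1, Rational(-539, 48)) = Rational(-539, 48)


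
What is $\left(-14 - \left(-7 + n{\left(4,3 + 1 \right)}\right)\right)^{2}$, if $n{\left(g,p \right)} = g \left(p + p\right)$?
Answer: $1521$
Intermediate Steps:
$n{\left(g,p \right)} = 2 g p$ ($n{\left(g,p \right)} = g 2 p = 2 g p$)
$\left(-14 - \left(-7 + n{\left(4,3 + 1 \right)}\right)\right)^{2} = \left(-14 + \left(7 - 2 \cdot 4 \left(3 + 1\right)\right)\right)^{2} = \left(-14 + \left(7 - 2 \cdot 4 \cdot 4\right)\right)^{2} = \left(-14 + \left(7 - 32\right)\right)^{2} = \left(-14 - 25\right)^{2} = \left(-39\right)^{2} = 1521$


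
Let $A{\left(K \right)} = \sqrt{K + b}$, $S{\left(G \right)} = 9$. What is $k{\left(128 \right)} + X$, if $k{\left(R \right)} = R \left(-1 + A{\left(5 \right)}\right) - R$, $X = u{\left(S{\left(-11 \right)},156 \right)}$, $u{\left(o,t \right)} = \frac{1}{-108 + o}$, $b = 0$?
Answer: $- \frac{25345}{99} + 128 \sqrt{5} \approx 30.207$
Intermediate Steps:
$A{\left(K \right)} = \sqrt{K}$ ($A{\left(K \right)} = \sqrt{K + 0} = \sqrt{K}$)
$X = - \frac{1}{99}$ ($X = \frac{1}{-108 + 9} = \frac{1}{-99} = - \frac{1}{99} \approx -0.010101$)
$k{\left(R \right)} = - R + R \left(-1 + \sqrt{5}\right)$ ($k{\left(R \right)} = R \left(-1 + \sqrt{5}\right) - R = - R + R \left(-1 + \sqrt{5}\right)$)
$k{\left(128 \right)} + X = 128 \left(-2 + \sqrt{5}\right) - \frac{1}{99} = \left(-256 + 128 \sqrt{5}\right) - \frac{1}{99} = - \frac{25345}{99} + 128 \sqrt{5}$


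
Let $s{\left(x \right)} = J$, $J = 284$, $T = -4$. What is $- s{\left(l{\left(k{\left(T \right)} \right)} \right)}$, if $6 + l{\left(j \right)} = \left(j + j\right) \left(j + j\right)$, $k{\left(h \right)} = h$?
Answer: $-284$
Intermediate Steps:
$l{\left(j \right)} = -6 + 4 j^{2}$ ($l{\left(j \right)} = -6 + \left(j + j\right) \left(j + j\right) = -6 + 2 j 2 j = -6 + 4 j^{2}$)
$s{\left(x \right)} = 284$
$- s{\left(l{\left(k{\left(T \right)} \right)} \right)} = \left(-1\right) 284 = -284$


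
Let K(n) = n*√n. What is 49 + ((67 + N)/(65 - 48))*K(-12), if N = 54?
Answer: 49 - 2904*I*√3/17 ≈ 49.0 - 295.88*I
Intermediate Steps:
K(n) = n^(3/2)
49 + ((67 + N)/(65 - 48))*K(-12) = 49 + ((67 + 54)/(65 - 48))*(-12)^(3/2) = 49 + (121/17)*(-24*I*√3) = 49 + (121*(1/17))*(-24*I*√3) = 49 + 121*(-24*I*√3)/17 = 49 - 2904*I*√3/17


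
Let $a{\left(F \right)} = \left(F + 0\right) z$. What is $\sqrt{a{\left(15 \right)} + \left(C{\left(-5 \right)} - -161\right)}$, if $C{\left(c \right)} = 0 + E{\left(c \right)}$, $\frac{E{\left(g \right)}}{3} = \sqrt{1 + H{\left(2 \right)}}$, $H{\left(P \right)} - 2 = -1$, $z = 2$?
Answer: $\sqrt{191 + 3 \sqrt{2}} \approx 13.973$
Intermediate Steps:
$H{\left(P \right)} = 1$ ($H{\left(P \right)} = 2 - 1 = 1$)
$a{\left(F \right)} = 2 F$ ($a{\left(F \right)} = \left(F + 0\right) 2 = F 2 = 2 F$)
$E{\left(g \right)} = 3 \sqrt{2}$ ($E{\left(g \right)} = 3 \sqrt{1 + 1} = 3 \sqrt{2}$)
$C{\left(c \right)} = 3 \sqrt{2}$ ($C{\left(c \right)} = 0 + 3 \sqrt{2} = 3 \sqrt{2}$)
$\sqrt{a{\left(15 \right)} + \left(C{\left(-5 \right)} - -161\right)} = \sqrt{2 \cdot 15 + \left(3 \sqrt{2} - -161\right)} = \sqrt{30 + \left(3 \sqrt{2} + 161\right)} = \sqrt{30 + \left(161 + 3 \sqrt{2}\right)} = \sqrt{191 + 3 \sqrt{2}}$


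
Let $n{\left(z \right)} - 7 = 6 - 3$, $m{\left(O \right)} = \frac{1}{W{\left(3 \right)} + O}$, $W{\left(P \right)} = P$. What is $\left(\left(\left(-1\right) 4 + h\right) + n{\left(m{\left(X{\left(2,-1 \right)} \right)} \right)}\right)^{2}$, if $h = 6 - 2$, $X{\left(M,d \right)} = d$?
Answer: $100$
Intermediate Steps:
$h = 4$
$m{\left(O \right)} = \frac{1}{3 + O}$
$n{\left(z \right)} = 10$ ($n{\left(z \right)} = 7 + \left(6 - 3\right) = 7 + 3 = 10$)
$\left(\left(\left(-1\right) 4 + h\right) + n{\left(m{\left(X{\left(2,-1 \right)} \right)} \right)}\right)^{2} = \left(\left(\left(-1\right) 4 + 4\right) + 10\right)^{2} = \left(\left(-4 + 4\right) + 10\right)^{2} = \left(0 + 10\right)^{2} = 10^{2} = 100$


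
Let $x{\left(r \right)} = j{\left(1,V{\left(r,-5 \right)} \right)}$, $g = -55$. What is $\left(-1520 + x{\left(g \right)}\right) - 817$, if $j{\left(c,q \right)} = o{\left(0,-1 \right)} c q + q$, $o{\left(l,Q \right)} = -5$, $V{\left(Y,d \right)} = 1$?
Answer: $-2341$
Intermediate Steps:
$j{\left(c,q \right)} = q - 5 c q$ ($j{\left(c,q \right)} = - 5 c q + q = q - 5 c q$)
$x{\left(r \right)} = -4$ ($x{\left(r \right)} = 1 \left(1 - 5\right) = 1 \left(-4\right) = -4$)
$\left(-1520 + x{\left(g \right)}\right) - 817 = \left(-1520 - 4\right) - 817 = -1524 - 817 = -2341$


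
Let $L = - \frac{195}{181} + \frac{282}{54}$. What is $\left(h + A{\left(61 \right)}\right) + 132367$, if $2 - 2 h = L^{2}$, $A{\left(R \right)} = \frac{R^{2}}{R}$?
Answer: $\frac{351396229237}{2653641} \approx 1.3242 \cdot 10^{5}$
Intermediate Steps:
$L = \frac{6752}{1629}$ ($L = \left(-195\right) \frac{1}{181} + 282 \cdot \frac{1}{54} = - \frac{195}{181} + \frac{47}{9} = \frac{6752}{1629} \approx 4.1449$)
$A{\left(R \right)} = R$
$h = - \frac{20141111}{2653641}$ ($h = 1 - \frac{\left(\frac{6752}{1629}\right)^{2}}{2} = 1 - \frac{22794752}{2653641} = - \frac{20141111}{2653641} \approx -7.59$)
$\left(h + A{\left(61 \right)}\right) + 132367 = \left(- \frac{20141111}{2653641} + 61\right) + 132367 = \frac{141730990}{2653641} + 132367 = \frac{351396229237}{2653641}$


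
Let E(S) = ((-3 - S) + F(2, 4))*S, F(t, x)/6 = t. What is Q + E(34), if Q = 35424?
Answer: 34574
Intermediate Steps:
F(t, x) = 6*t
E(S) = S*(9 - S) (E(S) = ((-3 - S) + 6*2)*S = ((-3 - S) + 12)*S = (9 - S)*S = S*(9 - S))
Q + E(34) = 35424 + 34*(9 - 1*34) = 35424 + 34*(9 - 34) = 35424 + 34*(-25) = 35424 - 850 = 34574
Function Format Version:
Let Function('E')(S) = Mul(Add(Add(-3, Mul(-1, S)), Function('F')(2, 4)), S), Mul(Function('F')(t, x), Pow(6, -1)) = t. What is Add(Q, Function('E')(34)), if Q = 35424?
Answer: 34574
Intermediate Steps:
Function('F')(t, x) = Mul(6, t)
Function('E')(S) = Mul(S, Add(9, Mul(-1, S))) (Function('E')(S) = Mul(Add(Add(-3, Mul(-1, S)), Mul(6, 2)), S) = Mul(Add(Add(-3, Mul(-1, S)), 12), S) = Mul(Add(9, Mul(-1, S)), S) = Mul(S, Add(9, Mul(-1, S))))
Add(Q, Function('E')(34)) = Add(35424, Mul(34, Add(9, Mul(-1, 34)))) = Add(35424, Mul(34, Add(9, -34))) = Add(35424, Mul(34, -25)) = Add(35424, -850) = 34574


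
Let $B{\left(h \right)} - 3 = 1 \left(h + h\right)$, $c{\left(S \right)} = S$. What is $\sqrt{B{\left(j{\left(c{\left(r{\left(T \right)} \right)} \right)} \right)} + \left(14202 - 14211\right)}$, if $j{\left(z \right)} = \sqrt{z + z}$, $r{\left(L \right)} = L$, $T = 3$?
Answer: $\sqrt{-6 + 2 \sqrt{6}} \approx 1.0493 i$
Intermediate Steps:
$j{\left(z \right)} = \sqrt{2} \sqrt{z}$ ($j{\left(z \right)} = \sqrt{2 z} = \sqrt{2} \sqrt{z}$)
$B{\left(h \right)} = 3 + 2 h$ ($B{\left(h \right)} = 3 + 1 \left(h + h\right) = 3 + 1 \cdot 2 h = 3 + 2 h$)
$\sqrt{B{\left(j{\left(c{\left(r{\left(T \right)} \right)} \right)} \right)} + \left(14202 - 14211\right)} = \sqrt{\left(3 + 2 \sqrt{2} \sqrt{3}\right) + \left(14202 - 14211\right)} = \sqrt{\left(3 + 2 \sqrt{6}\right) + \left(14202 - 14211\right)} = \sqrt{\left(3 + 2 \sqrt{6}\right) - 9} = \sqrt{-6 + 2 \sqrt{6}}$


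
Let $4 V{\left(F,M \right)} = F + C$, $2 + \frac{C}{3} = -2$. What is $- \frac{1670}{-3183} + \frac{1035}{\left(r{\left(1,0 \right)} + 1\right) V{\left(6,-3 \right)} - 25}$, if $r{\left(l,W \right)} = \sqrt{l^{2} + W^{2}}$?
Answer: $- \frac{3247645}{89124} \approx -36.44$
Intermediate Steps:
$C = -12$ ($C = -6 + 3 \left(-2\right) = -6 - 6 = -12$)
$r{\left(l,W \right)} = \sqrt{W^{2} + l^{2}}$
$V{\left(F,M \right)} = -3 + \frac{F}{4}$ ($V{\left(F,M \right)} = \frac{F - 12}{4} = \frac{-12 + F}{4} = -3 + \frac{F}{4}$)
$- \frac{1670}{-3183} + \frac{1035}{\left(r{\left(1,0 \right)} + 1\right) V{\left(6,-3 \right)} - 25} = - \frac{1670}{-3183} + \frac{1035}{\left(\sqrt{0^{2} + 1^{2}} + 1\right) \left(-3 + \frac{1}{4} \cdot 6\right) - 25} = \left(-1670\right) \left(- \frac{1}{3183}\right) + \frac{1035}{\left(\sqrt{0 + 1} + 1\right) \left(-3 + \frac{3}{2}\right) - 25} = \frac{1670}{3183} + \frac{1035}{\left(\sqrt{1} + 1\right) \left(- \frac{3}{2}\right) - 25} = \frac{1670}{3183} + \frac{1035}{\left(1 + 1\right) \left(- \frac{3}{2}\right) - 25} = \frac{1670}{3183} + \frac{1035}{2 \left(- \frac{3}{2}\right) - 25} = \frac{1670}{3183} + \frac{1035}{-3 - 25} = \frac{1670}{3183} + \frac{1035}{-28} = \frac{1670}{3183} + 1035 \left(- \frac{1}{28}\right) = \frac{1670}{3183} - \frac{1035}{28} = - \frac{3247645}{89124}$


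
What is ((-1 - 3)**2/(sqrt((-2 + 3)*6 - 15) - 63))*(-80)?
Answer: 4480/221 + 640*I/663 ≈ 20.271 + 0.96531*I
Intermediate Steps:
((-1 - 3)**2/(sqrt((-2 + 3)*6 - 15) - 63))*(-80) = ((-4)**2/(sqrt(1*6 - 15) - 63))*(-80) = (16/(sqrt(6 - 15) - 63))*(-80) = (16/(sqrt(-9) - 63))*(-80) = (16/(3*I - 63))*(-80) = (16/(-63 + 3*I))*(-80) = (((-63 - 3*I)/3978)*16)*(-80) = (8*(-63 - 3*I)/1989)*(-80) = -640*(-63 - 3*I)/1989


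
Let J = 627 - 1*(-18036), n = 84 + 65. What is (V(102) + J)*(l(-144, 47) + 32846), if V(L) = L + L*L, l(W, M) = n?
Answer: 962431155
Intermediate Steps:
n = 149
l(W, M) = 149
J = 18663 (J = 627 + 18036 = 18663)
V(L) = L + L²
(V(102) + J)*(l(-144, 47) + 32846) = (102*(1 + 102) + 18663)*(149 + 32846) = (102*103 + 18663)*32995 = (10506 + 18663)*32995 = 29169*32995 = 962431155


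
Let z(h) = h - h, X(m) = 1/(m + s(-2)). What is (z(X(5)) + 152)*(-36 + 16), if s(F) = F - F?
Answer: -3040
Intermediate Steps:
s(F) = 0
X(m) = 1/m (X(m) = 1/(m + 0) = 1/m)
z(h) = 0
(z(X(5)) + 152)*(-36 + 16) = (0 + 152)*(-36 + 16) = 152*(-20) = -3040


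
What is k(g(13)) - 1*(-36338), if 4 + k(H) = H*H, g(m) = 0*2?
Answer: 36334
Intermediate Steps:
g(m) = 0
k(H) = -4 + H**2 (k(H) = -4 + H*H = -4 + H**2)
k(g(13)) - 1*(-36338) = (-4 + 0**2) - 1*(-36338) = (-4 + 0) + 36338 = -4 + 36338 = 36334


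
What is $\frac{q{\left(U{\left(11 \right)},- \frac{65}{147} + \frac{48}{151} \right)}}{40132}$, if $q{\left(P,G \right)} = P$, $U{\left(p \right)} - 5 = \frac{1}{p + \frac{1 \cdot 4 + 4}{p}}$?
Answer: $\frac{164}{1294257} \approx 0.00012671$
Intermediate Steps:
$U{\left(p \right)} = 5 + \frac{1}{p + \frac{8}{p}}$ ($U{\left(p \right)} = 5 + \frac{1}{p + \frac{1 \cdot 4 + 4}{p}} = 5 + \frac{1}{p + \frac{4 + 4}{p}} = 5 + \frac{1}{p + \frac{8}{p}}$)
$\frac{q{\left(U{\left(11 \right)},- \frac{65}{147} + \frac{48}{151} \right)}}{40132} = \frac{\frac{1}{8 + 11^{2}} \left(40 + 11 + 5 \cdot 11^{2}\right)}{40132} = \frac{40 + 11 + 5 \cdot 121}{8 + 121} \cdot \frac{1}{40132} = \frac{40 + 11 + 605}{129} \cdot \frac{1}{40132} = \frac{1}{129} \cdot 656 \cdot \frac{1}{40132} = \frac{656}{129} \cdot \frac{1}{40132} = \frac{164}{1294257}$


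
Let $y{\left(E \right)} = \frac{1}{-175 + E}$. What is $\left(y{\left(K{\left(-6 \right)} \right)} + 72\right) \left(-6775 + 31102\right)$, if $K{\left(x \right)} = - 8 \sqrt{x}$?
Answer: $\frac{54309370671}{31009} + \frac{194616 i \sqrt{6}}{31009} \approx 1.7514 \cdot 10^{6} + 15.373 i$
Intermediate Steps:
$\left(y{\left(K{\left(-6 \right)} \right)} + 72\right) \left(-6775 + 31102\right) = \left(\frac{1}{-175 - 8 \sqrt{-6}} + 72\right) \left(-6775 + 31102\right) = \left(\frac{1}{-175 - 8 i \sqrt{6}} + 72\right) 24327 = \left(72 + \frac{1}{-175 - 8 i \sqrt{6}}\right) 24327 = 1751544 + \frac{24327}{-175 - 8 i \sqrt{6}}$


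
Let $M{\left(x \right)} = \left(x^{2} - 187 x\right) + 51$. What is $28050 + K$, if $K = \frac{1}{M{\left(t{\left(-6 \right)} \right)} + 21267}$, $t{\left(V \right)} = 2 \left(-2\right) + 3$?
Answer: $\frac{603243301}{21506} \approx 28050.0$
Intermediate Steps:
$t{\left(V \right)} = -1$ ($t{\left(V \right)} = -4 + 3 = -1$)
$M{\left(x \right)} = 51 + x^{2} - 187 x$
$K = \frac{1}{21506}$ ($K = \frac{1}{\left(51 + \left(-1\right)^{2} - -187\right) + 21267} = \frac{1}{\left(51 + 1 + 187\right) + 21267} = \frac{1}{239 + 21267} = \frac{1}{21506} \approx 4.6499 \cdot 10^{-5}$)
$28050 + K = 28050 + \frac{1}{21506} = \frac{603243301}{21506}$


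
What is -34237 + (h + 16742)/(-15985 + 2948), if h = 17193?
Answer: -446381704/13037 ≈ -34240.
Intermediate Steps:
-34237 + (h + 16742)/(-15985 + 2948) = -34237 + (17193 + 16742)/(-15985 + 2948) = -34237 + 33935/(-13037) = -34237 + 33935*(-1/13037) = -34237 - 33935/13037 = -446381704/13037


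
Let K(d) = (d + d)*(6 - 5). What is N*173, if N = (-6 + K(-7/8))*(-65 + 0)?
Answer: 348595/4 ≈ 87149.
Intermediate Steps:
K(d) = 2*d (K(d) = (2*d)*1 = 2*d)
N = 2015/4 (N = (-6 + 2*(-7/8))*(-65 + 0) = (-6 + 2*(-7*1/8))*(-65) = (-6 + 2*(-7/8))*(-65) = (-6 - 7/4)*(-65) = -31/4*(-65) = 2015/4 ≈ 503.75)
N*173 = (2015/4)*173 = 348595/4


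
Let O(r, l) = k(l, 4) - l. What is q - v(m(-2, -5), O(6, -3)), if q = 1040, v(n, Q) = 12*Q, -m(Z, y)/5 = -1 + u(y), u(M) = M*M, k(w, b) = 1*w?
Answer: 1040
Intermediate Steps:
k(w, b) = w
u(M) = M²
O(r, l) = 0 (O(r, l) = l - l = 0)
m(Z, y) = 5 - 5*y² (m(Z, y) = -5*(-1 + y²) = 5 - 5*y²)
q - v(m(-2, -5), O(6, -3)) = 1040 - 12*0 = 1040 - 1*0 = 1040 + 0 = 1040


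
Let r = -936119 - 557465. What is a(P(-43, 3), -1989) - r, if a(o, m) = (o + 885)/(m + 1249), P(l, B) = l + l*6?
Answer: 276312894/185 ≈ 1.4936e+6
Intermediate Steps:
P(l, B) = 7*l (P(l, B) = l + 6*l = 7*l)
a(o, m) = (885 + o)/(1249 + m)
r = -1493584
a(P(-43, 3), -1989) - r = (885 + 7*(-43))/(1249 - 1989) - 1*(-1493584) = (885 - 301)/(-740) + 1493584 = -1/740*584 + 1493584 = -146/185 + 1493584 = 276312894/185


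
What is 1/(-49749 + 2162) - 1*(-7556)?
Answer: 359567371/47587 ≈ 7556.0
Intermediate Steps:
1/(-49749 + 2162) - 1*(-7556) = 1/(-47587) + 7556 = -1/47587 + 7556 = 359567371/47587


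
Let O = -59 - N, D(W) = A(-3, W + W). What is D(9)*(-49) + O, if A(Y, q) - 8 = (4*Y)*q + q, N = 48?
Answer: 9203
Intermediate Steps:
A(Y, q) = 8 + q + 4*Y*q (A(Y, q) = 8 + ((4*Y)*q + q) = 8 + (4*Y*q + q) = 8 + (q + 4*Y*q) = 8 + q + 4*Y*q)
D(W) = 8 - 22*W (D(W) = 8 + (W + W) + 4*(-3)*(W + W) = 8 + 2*W + 4*(-3)*(2*W) = 8 + 2*W - 24*W = 8 - 22*W)
O = -107 (O = -59 - 1*48 = -59 - 48 = -107)
D(9)*(-49) + O = (8 - 22*9)*(-49) - 107 = (8 - 198)*(-49) - 107 = -190*(-49) - 107 = 9310 - 107 = 9203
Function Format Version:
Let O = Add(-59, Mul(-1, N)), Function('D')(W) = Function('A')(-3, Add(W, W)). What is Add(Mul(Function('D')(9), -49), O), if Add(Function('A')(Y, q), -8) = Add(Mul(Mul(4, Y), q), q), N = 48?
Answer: 9203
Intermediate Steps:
Function('A')(Y, q) = Add(8, q, Mul(4, Y, q)) (Function('A')(Y, q) = Add(8, Add(Mul(Mul(4, Y), q), q)) = Add(8, Add(Mul(4, Y, q), q)) = Add(8, Add(q, Mul(4, Y, q))) = Add(8, q, Mul(4, Y, q)))
Function('D')(W) = Add(8, Mul(-22, W)) (Function('D')(W) = Add(8, Add(W, W), Mul(4, -3, Add(W, W))) = Add(8, Mul(2, W), Mul(4, -3, Mul(2, W))) = Add(8, Mul(2, W), Mul(-24, W)) = Add(8, Mul(-22, W)))
O = -107 (O = Add(-59, Mul(-1, 48)) = Add(-59, -48) = -107)
Add(Mul(Function('D')(9), -49), O) = Add(Mul(Add(8, Mul(-22, 9)), -49), -107) = Add(Mul(Add(8, -198), -49), -107) = Add(Mul(-190, -49), -107) = Add(9310, -107) = 9203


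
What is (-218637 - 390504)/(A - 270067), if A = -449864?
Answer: 203047/239977 ≈ 0.84611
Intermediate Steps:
(-218637 - 390504)/(A - 270067) = (-218637 - 390504)/(-449864 - 270067) = -609141/(-719931) = -609141*(-1/719931) = 203047/239977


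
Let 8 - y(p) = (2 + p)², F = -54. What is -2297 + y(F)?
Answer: -4993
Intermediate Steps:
y(p) = 8 - (2 + p)²
-2297 + y(F) = -2297 + (8 - (2 - 54)²) = -2297 + (8 - 1*(-52)²) = -2297 + (8 - 1*2704) = -2297 + (8 - 2704) = -2297 - 2696 = -4993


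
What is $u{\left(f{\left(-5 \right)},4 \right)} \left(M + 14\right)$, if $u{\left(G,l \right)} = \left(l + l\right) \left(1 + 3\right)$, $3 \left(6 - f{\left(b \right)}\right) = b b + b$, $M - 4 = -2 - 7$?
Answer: $288$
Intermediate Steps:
$M = -5$ ($M = 4 - 9 = -5$)
$f{\left(b \right)} = 6 - \frac{b}{3} - \frac{b^{2}}{3}$ ($f{\left(b \right)} = 6 - \frac{b b + b}{3} = 6 - \frac{b^{2} + b}{3} = 6 - \frac{b + b^{2}}{3} = 6 - \left(\frac{b}{3} + \frac{b^{2}}{3}\right) = 6 - \frac{b}{3} - \frac{b^{2}}{3}$)
$u{\left(G,l \right)} = 8 l$ ($u{\left(G,l \right)} = 2 l 4 = 8 l$)
$u{\left(f{\left(-5 \right)},4 \right)} \left(M + 14\right) = 8 \cdot 4 \left(-5 + 14\right) = 32 \cdot 9 = 288$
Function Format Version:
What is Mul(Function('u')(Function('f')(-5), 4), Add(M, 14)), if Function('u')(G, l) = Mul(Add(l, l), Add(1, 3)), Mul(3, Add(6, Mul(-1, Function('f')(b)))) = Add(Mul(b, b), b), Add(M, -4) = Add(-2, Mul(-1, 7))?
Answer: 288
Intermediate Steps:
M = -5 (M = Add(4, Add(-2, Mul(-1, 7))) = Add(4, Add(-2, -7)) = Add(4, -9) = -5)
Function('f')(b) = Add(6, Mul(Rational(-1, 3), b), Mul(Rational(-1, 3), Pow(b, 2))) (Function('f')(b) = Add(6, Mul(Rational(-1, 3), Add(Mul(b, b), b))) = Add(6, Mul(Rational(-1, 3), Add(Pow(b, 2), b))) = Add(6, Mul(Rational(-1, 3), Add(b, Pow(b, 2)))) = Add(6, Add(Mul(Rational(-1, 3), b), Mul(Rational(-1, 3), Pow(b, 2)))) = Add(6, Mul(Rational(-1, 3), b), Mul(Rational(-1, 3), Pow(b, 2))))
Function('u')(G, l) = Mul(8, l) (Function('u')(G, l) = Mul(Mul(2, l), 4) = Mul(8, l))
Mul(Function('u')(Function('f')(-5), 4), Add(M, 14)) = Mul(Mul(8, 4), Add(-5, 14)) = Mul(32, 9) = 288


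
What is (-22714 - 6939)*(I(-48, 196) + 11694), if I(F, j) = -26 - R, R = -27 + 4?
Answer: -346673223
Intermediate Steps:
R = -23
I(F, j) = -3 (I(F, j) = -26 - 1*(-23) = -26 + 23 = -3)
(-22714 - 6939)*(I(-48, 196) + 11694) = (-22714 - 6939)*(-3 + 11694) = -29653*11691 = -346673223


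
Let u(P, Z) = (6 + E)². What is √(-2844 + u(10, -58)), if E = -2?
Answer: 2*I*√707 ≈ 53.179*I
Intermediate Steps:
u(P, Z) = 16 (u(P, Z) = (6 - 2)² = 4² = 16)
√(-2844 + u(10, -58)) = √(-2844 + 16) = √(-2828) = 2*I*√707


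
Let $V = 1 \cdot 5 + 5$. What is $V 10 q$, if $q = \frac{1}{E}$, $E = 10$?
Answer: $10$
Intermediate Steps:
$V = 10$ ($V = 5 + 5 = 10$)
$q = \frac{1}{10} \approx 0.1$
$V 10 q = 10 \cdot 10 \cdot \frac{1}{10} = 100 \cdot \frac{1}{10} = 10$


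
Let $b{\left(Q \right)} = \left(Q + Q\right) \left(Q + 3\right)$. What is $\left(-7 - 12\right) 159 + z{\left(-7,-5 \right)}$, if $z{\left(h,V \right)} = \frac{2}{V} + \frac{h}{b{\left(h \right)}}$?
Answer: $- \frac{120861}{40} \approx -3021.5$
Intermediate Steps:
$b{\left(Q \right)} = 2 Q \left(3 + Q\right)$
$z{\left(h,V \right)} = \frac{1}{2 \left(3 + h\right)} + \frac{2}{V}$ ($z{\left(h,V \right)} = \frac{2}{V} + \frac{h}{2 h \left(3 + h\right)} = \frac{2}{V} + h \frac{1}{2 h \left(3 + h\right)} = \frac{2}{V} + \frac{1}{2 \left(3 + h\right)} = \frac{1}{2 \left(3 + h\right)} + \frac{2}{V}$)
$\left(-7 - 12\right) 159 + z{\left(-7,-5 \right)} = \left(-7 - 12\right) 159 + \frac{12 - 5 + 4 \left(-7\right)}{2 \left(-5\right) \left(3 - 7\right)} = \left(-19\right) 159 + \frac{1}{2} \left(- \frac{1}{5}\right) \frac{1}{-4} \left(12 - 5 - 28\right) = -3021 + \frac{1}{2} \left(- \frac{1}{5}\right) \left(- \frac{1}{4}\right) \left(-21\right) = -3021 - \frac{21}{40} = - \frac{120861}{40}$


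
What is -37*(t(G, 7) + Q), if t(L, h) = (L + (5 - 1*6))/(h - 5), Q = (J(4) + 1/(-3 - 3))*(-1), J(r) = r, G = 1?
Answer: 851/6 ≈ 141.83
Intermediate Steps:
Q = -23/6 (Q = (4 + 1/(-3 - 3))*(-1) = (4 + 1/(-6))*(-1) = (4 - ⅙)*(-1) = (23/6)*(-1) = -23/6 ≈ -3.8333)
t(L, h) = (-1 + L)/(-5 + h) (t(L, h) = (L + (5 - 6))/(-5 + h) = (L - 1)/(-5 + h) = (-1 + L)/(-5 + h))
-37*(t(G, 7) + Q) = -37*((-1 + 1)/(-5 + 7) - 23/6) = -37*(0/2 - 23/6) = -37*((½)*0 - 23/6) = -37*(0 - 23/6) = -37*(-23/6) = 851/6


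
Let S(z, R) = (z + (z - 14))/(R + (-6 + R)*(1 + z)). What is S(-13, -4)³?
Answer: -1000/24389 ≈ -0.041002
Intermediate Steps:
S(z, R) = (-14 + 2*z)/(R + (1 + z)*(-6 + R)) (S(z, R) = (z + (-14 + z))/(R + (1 + z)*(-6 + R)) = (-14 + 2*z)/(R + (1 + z)*(-6 + R)))
S(-13, -4)³ = (2*(-7 - 13)/(-6 - 6*(-13) + 2*(-4) - 4*(-13)))³ = (2*(-20)/(-6 + 78 - 8 + 52))³ = (2*(-20)/116)³ = (2*(1/116)*(-20))³ = (-10/29)³ = -1000/24389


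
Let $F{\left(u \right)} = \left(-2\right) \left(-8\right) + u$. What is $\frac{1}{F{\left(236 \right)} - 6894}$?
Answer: $- \frac{1}{6642} \approx -0.00015056$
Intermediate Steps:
$F{\left(u \right)} = 16 + u$
$\frac{1}{F{\left(236 \right)} - 6894} = \frac{1}{\left(16 + 236\right) - 6894} = \frac{1}{252 - 6894} = \frac{1}{-6642} = - \frac{1}{6642}$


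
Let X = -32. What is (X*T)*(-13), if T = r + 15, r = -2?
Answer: 5408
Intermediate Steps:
T = 13 (T = -2 + 15 = 13)
(X*T)*(-13) = -32*13*(-13) = -416*(-13) = 5408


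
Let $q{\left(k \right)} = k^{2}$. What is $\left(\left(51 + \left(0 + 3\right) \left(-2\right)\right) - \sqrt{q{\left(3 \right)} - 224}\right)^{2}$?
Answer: $\left(45 - i \sqrt{215}\right)^{2} \approx 1810.0 - 1319.7 i$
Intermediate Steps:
$\left(\left(51 + \left(0 + 3\right) \left(-2\right)\right) - \sqrt{q{\left(3 \right)} - 224}\right)^{2} = \left(\left(51 + \left(0 + 3\right) \left(-2\right)\right) - \sqrt{3^{2} - 224}\right)^{2} = \left(\left(51 + 3 \left(-2\right)\right) - \sqrt{9 - 224}\right)^{2} = \left(\left(51 - 6\right) - \sqrt{-215}\right)^{2} = \left(45 - i \sqrt{215}\right)^{2}$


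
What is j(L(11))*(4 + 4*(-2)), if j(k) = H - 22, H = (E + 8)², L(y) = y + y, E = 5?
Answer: -588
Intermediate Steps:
L(y) = 2*y
H = 169 (H = (5 + 8)² = 13² = 169)
j(k) = 147 (j(k) = 169 - 22 = 147)
j(L(11))*(4 + 4*(-2)) = 147*(4 + 4*(-2)) = 147*(4 - 8) = 147*(-4) = -588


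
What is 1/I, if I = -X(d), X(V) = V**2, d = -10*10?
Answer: -1/10000 ≈ -0.00010000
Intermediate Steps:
d = -100
I = -10000 (I = -1*(-100)**2 = -1*10000 = -10000)
1/I = 1/(-10000) = -1/10000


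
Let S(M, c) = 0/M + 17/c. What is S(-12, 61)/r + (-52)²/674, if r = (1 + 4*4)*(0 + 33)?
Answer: 2721913/678381 ≈ 4.0124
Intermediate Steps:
S(M, c) = 17/c (S(M, c) = 0 + 17/c = 17/c)
r = 561 (r = (1 + 16)*33 = 17*33 = 561)
S(-12, 61)/r + (-52)²/674 = (17/61)/561 + (-52)²/674 = (17*(1/61))*(1/561) + 2704*(1/674) = (17/61)*(1/561) + 1352/337 = 1/2013 + 1352/337 = 2721913/678381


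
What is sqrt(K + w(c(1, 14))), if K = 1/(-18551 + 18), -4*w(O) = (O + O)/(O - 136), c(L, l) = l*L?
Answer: 3*sqrt(32561035426)/2261026 ≈ 0.23942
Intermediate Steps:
c(L, l) = L*l
w(O) = -O/(2*(-136 + O)) (w(O) = -(O + O)/(4*(O - 136)) = -2*O/(4*(-136 + O)) = -O/(2*(-136 + O)))
K = -1/18533 (K = 1/(-18533) = -1/18533 ≈ -5.3958e-5)
sqrt(K + w(c(1, 14))) = sqrt(-1/18533 - 1*14/(-272 + 2*(1*14))) = sqrt(-1/18533 - 1*14/(-272 + 2*14)) = sqrt(-1/18533 - 1*14/(-272 + 28)) = sqrt(-1/18533 - 1*14/(-244)) = sqrt(-1/18533 - 1*14*(-1/244)) = sqrt(-1/18533 + 7/122) = sqrt(129609/2261026) = 3*sqrt(32561035426)/2261026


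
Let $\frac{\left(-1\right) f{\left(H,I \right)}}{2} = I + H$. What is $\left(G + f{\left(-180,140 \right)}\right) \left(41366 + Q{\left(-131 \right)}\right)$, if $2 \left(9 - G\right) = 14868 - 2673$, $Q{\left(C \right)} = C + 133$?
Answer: $-248559628$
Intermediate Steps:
$f{\left(H,I \right)} = - 2 H - 2 I$ ($f{\left(H,I \right)} = - 2 \left(I + H\right) = - 2 \left(H + I\right) = - 2 H - 2 I$)
$Q{\left(C \right)} = 133 + C$
$G = - \frac{12177}{2}$ ($G = 9 - \frac{14868 - 2673}{2} = 9 - \frac{12195}{2} = - \frac{12177}{2} \approx -6088.5$)
$\left(G + f{\left(-180,140 \right)}\right) \left(41366 + Q{\left(-131 \right)}\right) = \left(- \frac{12177}{2} - -80\right) \left(41366 + \left(133 - 131\right)\right) = \left(- \frac{12177}{2} + \left(360 - 280\right)\right) \left(41366 + 2\right) = \left(- \frac{12177}{2} + 80\right) 41368 = \left(- \frac{12017}{2}\right) 41368 = -248559628$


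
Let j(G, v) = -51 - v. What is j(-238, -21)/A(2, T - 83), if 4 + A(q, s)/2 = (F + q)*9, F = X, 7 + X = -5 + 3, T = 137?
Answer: 15/67 ≈ 0.22388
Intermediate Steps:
X = -9 (X = -7 + (-5 + 3) = -7 - 2 = -9)
F = -9
A(q, s) = -170 + 18*q (A(q, s) = -8 + 2*((-9 + q)*9) = -8 + 2*(-81 + 9*q) = -8 + (-162 + 18*q) = -170 + 18*q)
j(-238, -21)/A(2, T - 83) = (-51 - 1*(-21))/(-170 + 18*2) = (-51 + 21)/(-170 + 36) = -30/(-134) = -30*(-1/134) = 15/67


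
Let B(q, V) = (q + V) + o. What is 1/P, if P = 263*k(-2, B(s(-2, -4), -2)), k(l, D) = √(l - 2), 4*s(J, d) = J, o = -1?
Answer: -I/526 ≈ -0.0019011*I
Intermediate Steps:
s(J, d) = J/4
B(q, V) = -1 + V + q (B(q, V) = (q + V) - 1 = (V + q) - 1 = -1 + V + q)
k(l, D) = √(-2 + l)
P = 526*I (P = 263*√(-2 - 2) = 263*√(-4) = 263*(2*I) = 526*I ≈ 526.0*I)
1/P = 1/(526*I) = -I/526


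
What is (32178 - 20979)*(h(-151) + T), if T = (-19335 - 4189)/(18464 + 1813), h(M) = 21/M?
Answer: -14849653753/1020609 ≈ -14550.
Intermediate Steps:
T = -23524/20277 ≈ -1.1601
(32178 - 20979)*(h(-151) + T) = (32178 - 20979)*(21/(-151) - 23524/20277) = 11199*(21*(-1/151) - 23524/20277) = 11199*(-21/151 - 23524/20277) = 11199*(-3977941/3061827) = -14849653753/1020609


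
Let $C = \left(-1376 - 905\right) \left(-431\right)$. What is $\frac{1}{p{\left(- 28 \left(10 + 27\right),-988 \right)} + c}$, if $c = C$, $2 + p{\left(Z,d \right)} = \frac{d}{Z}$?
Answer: $\frac{259}{254625478} \approx 1.0172 \cdot 10^{-6}$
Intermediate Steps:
$C = 983111$ ($C = \left(-2281\right) \left(-431\right) = 983111$)
$p{\left(Z,d \right)} = -2 + \frac{d}{Z}$
$c = 983111$
$\frac{1}{p{\left(- 28 \left(10 + 27\right),-988 \right)} + c} = \frac{1}{\left(-2 - \frac{988}{\left(-28\right) \left(10 + 27\right)}\right) + 983111} = \frac{1}{\left(-2 - \frac{988}{\left(-28\right) 37}\right) + 983111} = \frac{1}{\left(-2 - \frac{988}{-1036}\right) + 983111} = \frac{1}{\left(-2 - - \frac{247}{259}\right) + 983111} = \frac{1}{\left(-2 + \frac{247}{259}\right) + 983111} = \frac{1}{- \frac{271}{259} + 983111} = \frac{1}{\frac{254625478}{259}} = \frac{259}{254625478}$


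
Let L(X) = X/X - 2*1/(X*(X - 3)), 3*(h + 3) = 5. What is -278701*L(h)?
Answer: -4737917/26 ≈ -1.8223e+5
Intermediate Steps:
h = -4/3 (h = -3 + (⅓)*5 = -3 + 5/3 = -4/3 ≈ -1.3333)
L(X) = 1 - 2/(X*(-3 + X)) (L(X) = 1 - 2*1/(X*(-3 + X)) = 1 - 2/(X*(-3 + X)))
-278701*L(h) = -278701*(-2 + (-4/3)² - 3*(-4/3))/((-4/3)*(-3 - 4/3)) = -(-836103)*(-2 + 16/9 + 4)/(4*(-13/3)) = -(-836103)*(-3)*34/(4*13*9) = -278701*17/26 = -4737917/26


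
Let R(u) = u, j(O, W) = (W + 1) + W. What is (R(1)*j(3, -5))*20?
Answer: -180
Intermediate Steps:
j(O, W) = 1 + 2*W (j(O, W) = (1 + W) + W = 1 + 2*W)
(R(1)*j(3, -5))*20 = (1*(1 + 2*(-5)))*20 = (1*(1 - 10))*20 = (1*(-9))*20 = -9*20 = -180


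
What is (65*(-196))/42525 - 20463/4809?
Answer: -8871007/1947645 ≈ -4.5547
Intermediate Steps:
(65*(-196))/42525 - 20463/4809 = -12740*1/42525 - 20463*1/4809 = -364/1215 - 6821/1603 = -8871007/1947645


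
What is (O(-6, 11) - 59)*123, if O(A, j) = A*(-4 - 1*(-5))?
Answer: -7995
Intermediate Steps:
O(A, j) = A (O(A, j) = A*(-4 + 5) = A*1 = A)
(O(-6, 11) - 59)*123 = (-6 - 59)*123 = -65*123 = -7995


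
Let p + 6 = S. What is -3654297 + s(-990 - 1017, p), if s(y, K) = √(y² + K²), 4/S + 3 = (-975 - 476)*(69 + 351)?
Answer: -3654297 + √1496016239440663285/609423 ≈ -3.6523e+6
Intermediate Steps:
S = -4/609423 (S = 4/(-3 + (-975 - 476)*(69 + 351)) = 4/(-3 - 1451*420) = 4/(-3 - 609420) = 4/(-609423) = 4*(-1/609423) = -4/609423 ≈ -6.5636e-6)
p = -3656542/609423 (p = -6 - 4/609423 = -3656542/609423 ≈ -6.0000)
s(y, K) = √(K² + y²)
-3654297 + s(-990 - 1017, p) = -3654297 + √((-3656542/609423)² + (-990 - 1017)²) = -3654297 + √(13370299397764/371396392929 + (-2007)²) = -3654297 + √(13370299397764/371396392929 + 4028049) = -3654297 + √(1496016239440663285/371396392929) = -3654297 + √1496016239440663285/609423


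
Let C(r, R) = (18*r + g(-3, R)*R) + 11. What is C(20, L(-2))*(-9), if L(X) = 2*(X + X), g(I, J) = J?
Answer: -3915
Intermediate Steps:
L(X) = 4*X (L(X) = 2*(2*X) = 4*X)
C(r, R) = 11 + R**2 + 18*r (C(r, R) = (18*r + R*R) + 11 = (18*r + R**2) + 11 = (R**2 + 18*r) + 11 = 11 + R**2 + 18*r)
C(20, L(-2))*(-9) = (11 + (4*(-2))**2 + 18*20)*(-9) = (11 + (-8)**2 + 360)*(-9) = (11 + 64 + 360)*(-9) = 435*(-9) = -3915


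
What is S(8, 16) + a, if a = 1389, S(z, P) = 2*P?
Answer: 1421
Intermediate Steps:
S(8, 16) + a = 2*16 + 1389 = 32 + 1389 = 1421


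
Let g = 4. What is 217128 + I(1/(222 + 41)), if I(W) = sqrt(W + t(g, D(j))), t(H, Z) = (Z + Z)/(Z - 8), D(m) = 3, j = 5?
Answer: 217128 + 11*I*sqrt(17095)/1315 ≈ 2.1713e+5 + 1.0937*I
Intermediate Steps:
t(H, Z) = 2*Z/(-8 + Z) (t(H, Z) = (2*Z)/(-8 + Z) = 2*Z/(-8 + Z))
I(W) = sqrt(-6/5 + W) (I(W) = sqrt(W + 2*3/(-8 + 3)) = sqrt(W + 2*3/(-5)) = sqrt(W + 2*3*(-1/5)) = sqrt(W - 6/5) = sqrt(-6/5 + W))
217128 + I(1/(222 + 41)) = 217128 + sqrt(-30 + 25/(222 + 41))/5 = 217128 + sqrt(-30 + 25/263)/5 = 217128 + sqrt(-7865/263)/5 = 217128 + (11*I*sqrt(17095)/263)/5 = 217128 + 11*I*sqrt(17095)/1315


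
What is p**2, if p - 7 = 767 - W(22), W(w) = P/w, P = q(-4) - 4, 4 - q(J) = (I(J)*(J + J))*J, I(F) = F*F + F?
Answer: 75794436/121 ≈ 6.2640e+5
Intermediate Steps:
I(F) = F + F**2 (I(F) = F**2 + F = F + F**2)
q(J) = 4 - 2*J**3*(1 + J) (q(J) = 4 - (J*(1 + J))*(J + J)*J = 4 - (J*(1 + J))*(2*J)*J = 4 - 2*J**2*(1 + J)*J = 4 - 2*J**3*(1 + J))
P = -384 (P = (4 - 2*(-4)**3 - 2*(-4)**4) - 4 = (4 - 2*(-64) - 2*256) - 4 = (4 + 128 - 512) - 4 = -380 - 4 = -384)
W(w) = -384/w
p = 8706/11 (p = 7 + (767 - (-384)/22) = 7 + (767 - 1*(-192/11)) = 7 + (767 + 192/11) = 7 + 8629/11 = 8706/11 ≈ 791.45)
p**2 = (8706/11)**2 = 75794436/121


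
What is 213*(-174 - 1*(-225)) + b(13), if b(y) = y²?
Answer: 11032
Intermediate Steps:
213*(-174 - 1*(-225)) + b(13) = 213*(-174 - 1*(-225)) + 13² = 213*(-174 + 225) + 169 = 213*51 + 169 = 10863 + 169 = 11032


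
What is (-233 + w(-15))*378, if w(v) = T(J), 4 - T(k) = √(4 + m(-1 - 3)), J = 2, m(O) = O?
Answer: -86562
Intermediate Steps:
T(k) = 4 (T(k) = 4 - √(4 + (-1 - 3)) = 4 - √(4 - 4) = 4 - √0 = 4 - 1*0 = 4 + 0 = 4)
w(v) = 4
(-233 + w(-15))*378 = (-233 + 4)*378 = -229*378 = -86562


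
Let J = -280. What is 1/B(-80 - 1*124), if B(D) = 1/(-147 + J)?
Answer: -427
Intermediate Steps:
B(D) = -1/427 (B(D) = 1/(-147 - 280) = 1/(-427) = -1/427)
1/B(-80 - 1*124) = 1/(-1/427) = -427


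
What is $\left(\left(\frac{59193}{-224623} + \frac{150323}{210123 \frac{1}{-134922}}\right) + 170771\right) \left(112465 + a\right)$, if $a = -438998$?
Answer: $- \frac{381427426235313740902}{15732819543} \approx -2.4244 \cdot 10^{10}$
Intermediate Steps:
$\left(\left(\frac{59193}{-224623} + \frac{150323}{210123 \frac{1}{-134922}}\right) + 170771\right) \left(112465 + a\right) = \left(\left(\frac{59193}{-224623} + \frac{150323}{210123 \frac{1}{-134922}}\right) + 170771\right) \left(112465 - 438998\right) = \left(\left(59193 \left(- \frac{1}{224623}\right) + \frac{150323}{210123 \left(- \frac{1}{134922}\right)}\right) + 170771\right) \left(-326533\right) = \left(\left(- \frac{59193}{224623} + \frac{150323}{- \frac{70041}{44974}}\right) + 170771\right) \left(-326533\right) = \left(\left(- \frac{59193}{224623} + 150323 \left(- \frac{44974}{70041}\right)\right) + 170771\right) \left(-326533\right) = \left(\left(- \frac{59193}{224623} - \frac{6760626602}{70041}\right) + 170771\right) \left(-326533\right) = \left(- \frac{1518596375157959}{15732819543} + 170771\right) \left(-326533\right) = \frac{1168112951019694}{15732819543} \left(-326533\right) = - \frac{381427426235313740902}{15732819543}$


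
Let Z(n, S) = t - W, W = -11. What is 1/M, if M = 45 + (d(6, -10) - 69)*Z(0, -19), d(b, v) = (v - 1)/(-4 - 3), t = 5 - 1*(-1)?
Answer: -7/7709 ≈ -0.00090803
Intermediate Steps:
t = 6 (t = 5 + 1 = 6)
d(b, v) = ⅐ - v/7 (d(b, v) = (-1 + v)/(-7) = (-1 + v)*(-⅐) = ⅐ - v/7)
Z(n, S) = 17 (Z(n, S) = 6 - 1*(-11) = 6 + 11 = 17)
M = -7709/7 (M = 45 + ((⅐ - ⅐*(-10)) - 69)*17 = 45 + ((⅐ + 10/7) - 69)*17 = 45 + (11/7 - 69)*17 = 45 - 472/7*17 = 45 - 8024/7 = -7709/7 ≈ -1101.3)
1/M = 1/(-7709/7) = -7/7709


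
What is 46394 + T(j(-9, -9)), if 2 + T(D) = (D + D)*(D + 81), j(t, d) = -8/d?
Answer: 3769544/81 ≈ 46538.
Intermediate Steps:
T(D) = -2 + 2*D*(81 + D) (T(D) = -2 + (D + D)*(D + 81) = -2 + (2*D)*(81 + D) = -2 + 2*D*(81 + D))
46394 + T(j(-9, -9)) = 46394 + (-2 + 2*(-8/(-9))**2 + 162*(-8/(-9))) = 46394 + (-2 + 2*(-8*(-1/9))**2 + 162*(-8*(-1/9))) = 46394 + (-2 + 2*(8/9)**2 + 162*(8/9)) = 46394 + (-2 + 2*(64/81) + 144) = 46394 + (-2 + 128/81 + 144) = 46394 + 11630/81 = 3769544/81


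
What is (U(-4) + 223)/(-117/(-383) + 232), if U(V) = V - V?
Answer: 85409/88973 ≈ 0.95994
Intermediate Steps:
U(V) = 0
(U(-4) + 223)/(-117/(-383) + 232) = (0 + 223)/(-117/(-383) + 232) = 223/(-117*(-1/383) + 232) = 223/(117/383 + 232) = 223/(88973/383) = 223*(383/88973) = 85409/88973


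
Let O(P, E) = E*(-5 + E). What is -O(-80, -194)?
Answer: -38606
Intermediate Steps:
-O(-80, -194) = -(-194)*(-5 - 194) = -(-194)*(-199) = -1*38606 = -38606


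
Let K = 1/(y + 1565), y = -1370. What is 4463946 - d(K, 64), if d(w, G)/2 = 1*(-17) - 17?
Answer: 4464014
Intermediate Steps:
K = 1/195 (K = 1/(-1370 + 1565) = 1/195 ≈ 0.0051282)
d(w, G) = -68 (d(w, G) = 2*(1*(-17) - 17) = 2*(-17 - 17) = 2*(-34) = -68)
4463946 - d(K, 64) = 4463946 - 1*(-68) = 4463946 + 68 = 4464014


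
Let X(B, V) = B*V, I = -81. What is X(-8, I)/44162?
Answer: 324/22081 ≈ 0.014673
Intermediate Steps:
X(-8, I)/44162 = -8*(-81)/44162 = 648*(1/44162) = 324/22081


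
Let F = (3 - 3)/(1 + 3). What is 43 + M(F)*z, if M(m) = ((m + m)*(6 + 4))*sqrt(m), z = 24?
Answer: 43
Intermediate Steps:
F = 0 (F = 0/4 = 0*(1/4) = 0)
M(m) = 20*m**(3/2) (M(m) = ((2*m)*10)*sqrt(m) = (20*m)*sqrt(m) = 20*m**(3/2))
43 + M(F)*z = 43 + (20*0**(3/2))*24 = 43 + (20*0)*24 = 43 + 0*24 = 43 + 0 = 43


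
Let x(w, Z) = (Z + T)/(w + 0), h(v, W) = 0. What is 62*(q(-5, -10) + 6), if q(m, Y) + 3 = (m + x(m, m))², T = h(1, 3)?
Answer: 1178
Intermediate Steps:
T = 0
x(w, Z) = Z/w (x(w, Z) = (Z + 0)/(w + 0) = Z/w)
q(m, Y) = -3 + (1 + m)² (q(m, Y) = -3 + (m + m/m)² = -3 + (m + 1)² = -3 + (1 + m)²)
62*(q(-5, -10) + 6) = 62*((-3 + (1 - 5)²) + 6) = 62*((-3 + (-4)²) + 6) = 62*((-3 + 16) + 6) = 62*(13 + 6) = 62*19 = 1178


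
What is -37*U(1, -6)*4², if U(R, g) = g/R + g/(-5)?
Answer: 14208/5 ≈ 2841.6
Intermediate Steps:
U(R, g) = -g/5 + g/R (U(R, g) = g/R + g*(-⅕) = g/R - g/5 = -g/5 + g/R)
-37*U(1, -6)*4² = -37*(-⅕*(-6) - 6/1)*4² = -37*(6/5 - 6*1)*16 = -37*(6/5 - 6)*16 = -37*(-24/5)*16 = (888/5)*16 = 14208/5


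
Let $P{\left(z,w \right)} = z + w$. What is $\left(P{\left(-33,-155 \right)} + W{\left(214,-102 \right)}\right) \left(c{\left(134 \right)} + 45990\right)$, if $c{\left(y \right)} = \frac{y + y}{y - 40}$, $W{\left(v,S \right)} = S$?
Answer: $- \frac{626882560}{47} \approx -1.3338 \cdot 10^{7}$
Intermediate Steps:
$c{\left(y \right)} = \frac{2 y}{-40 + y}$
$P{\left(z,w \right)} = w + z$
$\left(P{\left(-33,-155 \right)} + W{\left(214,-102 \right)}\right) \left(c{\left(134 \right)} + 45990\right) = \left(\left(-155 - 33\right) - 102\right) \left(2 \cdot 134 \frac{1}{-40 + 134} + 45990\right) = \left(-188 - 102\right) \left(2 \cdot 134 \cdot \frac{1}{94} + 45990\right) = - 290 \left(2 \cdot 134 \cdot \frac{1}{94} + 45990\right) = - 290 \left(\frac{134}{47} + 45990\right) = \left(-290\right) \frac{2161664}{47} = - \frac{626882560}{47}$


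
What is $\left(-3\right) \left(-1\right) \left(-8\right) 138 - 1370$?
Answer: $-4682$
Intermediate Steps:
$\left(-3\right) \left(-1\right) \left(-8\right) 138 - 1370 = 3 \left(-8\right) 138 - 1370 = \left(-24\right) 138 - 1370 = -3312 - 1370 = -4682$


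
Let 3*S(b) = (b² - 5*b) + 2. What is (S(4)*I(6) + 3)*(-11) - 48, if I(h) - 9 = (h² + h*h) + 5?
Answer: 1649/3 ≈ 549.67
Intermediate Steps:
I(h) = 14 + 2*h² (I(h) = 9 + ((h² + h*h) + 5) = 9 + ((h² + h²) + 5) = 9 + (2*h² + 5) = 9 + (5 + 2*h²) = 14 + 2*h²)
S(b) = ⅔ - 5*b/3 + b²/3 (S(b) = ((b² - 5*b) + 2)/3 = (2 + b² - 5*b)/3 = ⅔ - 5*b/3 + b²/3)
(S(4)*I(6) + 3)*(-11) - 48 = ((⅔ - 5/3*4 + (⅓)*4²)*(14 + 2*6²) + 3)*(-11) - 48 = ((⅔ - 20/3 + (⅓)*16)*(14 + 2*36) + 3)*(-11) - 48 = ((⅔ - 20/3 + 16/3)*(14 + 72) + 3)*(-11) - 48 = (-⅔*86 + 3)*(-11) - 48 = (-172/3 + 3)*(-11) - 48 = -163/3*(-11) - 48 = 1793/3 - 48 = 1649/3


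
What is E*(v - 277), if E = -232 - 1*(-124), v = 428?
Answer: -16308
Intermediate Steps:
E = -108 (E = -232 + 124 = -108)
E*(v - 277) = -108*(428 - 277) = -108*151 = -16308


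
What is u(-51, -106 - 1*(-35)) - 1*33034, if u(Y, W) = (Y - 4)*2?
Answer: -33144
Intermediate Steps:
u(Y, W) = -8 + 2*Y (u(Y, W) = (-4 + Y)*2 = -8 + 2*Y)
u(-51, -106 - 1*(-35)) - 1*33034 = (-8 + 2*(-51)) - 1*33034 = (-8 - 102) - 33034 = -110 - 33034 = -33144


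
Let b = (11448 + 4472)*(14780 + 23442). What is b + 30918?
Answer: 608525158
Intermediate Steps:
b = 608494240 (b = 15920*38222 = 608494240)
b + 30918 = 608494240 + 30918 = 608525158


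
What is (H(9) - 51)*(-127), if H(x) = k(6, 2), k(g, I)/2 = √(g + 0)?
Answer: 6477 - 254*√6 ≈ 5854.8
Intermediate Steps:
k(g, I) = 2*√g (k(g, I) = 2*√(g + 0) = 2*√g)
H(x) = 2*√6
(H(9) - 51)*(-127) = (2*√6 - 51)*(-127) = (-51 + 2*√6)*(-127) = 6477 - 254*√6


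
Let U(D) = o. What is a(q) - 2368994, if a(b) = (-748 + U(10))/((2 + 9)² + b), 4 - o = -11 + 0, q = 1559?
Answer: -3979910653/1680 ≈ -2.3690e+6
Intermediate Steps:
o = 15 (o = 4 - (-11 + 0) = 4 - 1*(-11) = 4 + 11 = 15)
U(D) = 15
a(b) = -733/(121 + b) (a(b) = (-748 + 15)/((2 + 9)² + b) = -733/(11² + b) = -733/(121 + b))
a(q) - 2368994 = -733/(121 + 1559) - 2368994 = -733/1680 - 2368994 = -3979910653/1680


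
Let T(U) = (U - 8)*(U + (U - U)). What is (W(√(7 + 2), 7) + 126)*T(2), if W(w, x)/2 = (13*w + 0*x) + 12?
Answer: -2736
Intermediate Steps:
W(w, x) = 24 + 26*w (W(w, x) = 2*((13*w + 0*x) + 12) = 2*((13*w + 0) + 12) = 2*(13*w + 12) = 2*(12 + 13*w) = 24 + 26*w)
T(U) = U*(-8 + U) (T(U) = (-8 + U)*(U + 0) = (-8 + U)*U = U*(-8 + U))
(W(√(7 + 2), 7) + 126)*T(2) = ((24 + 26*√(7 + 2)) + 126)*(2*(-8 + 2)) = ((24 + 26*√9) + 126)*(2*(-6)) = ((24 + 26*3) + 126)*(-12) = ((24 + 78) + 126)*(-12) = (102 + 126)*(-12) = 228*(-12) = -2736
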